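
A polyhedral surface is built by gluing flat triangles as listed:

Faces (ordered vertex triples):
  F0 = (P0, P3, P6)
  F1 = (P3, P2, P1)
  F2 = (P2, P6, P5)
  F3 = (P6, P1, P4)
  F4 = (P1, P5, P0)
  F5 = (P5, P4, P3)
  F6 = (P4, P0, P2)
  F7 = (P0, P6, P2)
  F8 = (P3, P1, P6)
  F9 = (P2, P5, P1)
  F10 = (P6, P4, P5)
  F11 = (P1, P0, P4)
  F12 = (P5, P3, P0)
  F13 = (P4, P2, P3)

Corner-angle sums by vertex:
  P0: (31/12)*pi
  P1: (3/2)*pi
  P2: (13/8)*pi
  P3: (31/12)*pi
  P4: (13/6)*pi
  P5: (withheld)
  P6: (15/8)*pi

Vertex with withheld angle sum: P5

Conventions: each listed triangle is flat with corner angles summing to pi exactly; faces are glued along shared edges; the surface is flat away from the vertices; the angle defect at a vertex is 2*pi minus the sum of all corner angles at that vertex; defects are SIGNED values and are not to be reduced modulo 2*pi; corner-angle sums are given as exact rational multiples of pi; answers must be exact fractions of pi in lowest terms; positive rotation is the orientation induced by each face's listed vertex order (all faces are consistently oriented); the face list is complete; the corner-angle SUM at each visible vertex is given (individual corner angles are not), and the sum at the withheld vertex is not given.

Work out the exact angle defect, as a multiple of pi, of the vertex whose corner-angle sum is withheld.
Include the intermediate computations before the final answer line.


V = 7, E = 21, F = 14; chi = V - E + F = 0
Gauss-Bonnet: total defect = 2*pi*chi = 0; visible defects sum to -pi/3

Answer: defect(P5) = pi/3


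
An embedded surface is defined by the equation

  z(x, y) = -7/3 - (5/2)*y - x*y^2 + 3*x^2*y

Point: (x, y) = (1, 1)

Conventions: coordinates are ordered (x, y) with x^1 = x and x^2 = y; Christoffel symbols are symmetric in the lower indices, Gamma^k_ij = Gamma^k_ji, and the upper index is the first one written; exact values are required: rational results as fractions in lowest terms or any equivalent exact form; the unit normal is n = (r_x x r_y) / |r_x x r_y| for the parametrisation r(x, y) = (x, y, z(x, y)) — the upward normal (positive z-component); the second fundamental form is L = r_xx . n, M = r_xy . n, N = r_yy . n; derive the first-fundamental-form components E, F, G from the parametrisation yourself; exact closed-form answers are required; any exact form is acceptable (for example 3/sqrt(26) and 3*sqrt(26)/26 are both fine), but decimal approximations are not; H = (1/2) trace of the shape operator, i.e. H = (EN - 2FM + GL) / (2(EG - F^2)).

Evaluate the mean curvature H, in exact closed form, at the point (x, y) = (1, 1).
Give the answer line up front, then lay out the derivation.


Answer: H = 110*sqrt(113)/12769

z_x = 5, z_y = -3/2, z_xx = 6, z_xy = 4, z_yy = -2
E = 26, F = -15/2, G = 13/4; answer radicand W^2 = 113/4
unnormalised second-form numerators: l = 6, m = 4, n = -2; L = l/sqrt(113/4), and similarly M = m/sqrt(W^2), N = n/sqrt(W^2)
H = (E*n - 2*F*m + G*l) / (2*(EG - F^2)*sqrt(W^2)); E*n - 2*F*m + G*l = 55/2, EG - F^2 = 113/4, so H = (55/113)/sqrt(113/4)


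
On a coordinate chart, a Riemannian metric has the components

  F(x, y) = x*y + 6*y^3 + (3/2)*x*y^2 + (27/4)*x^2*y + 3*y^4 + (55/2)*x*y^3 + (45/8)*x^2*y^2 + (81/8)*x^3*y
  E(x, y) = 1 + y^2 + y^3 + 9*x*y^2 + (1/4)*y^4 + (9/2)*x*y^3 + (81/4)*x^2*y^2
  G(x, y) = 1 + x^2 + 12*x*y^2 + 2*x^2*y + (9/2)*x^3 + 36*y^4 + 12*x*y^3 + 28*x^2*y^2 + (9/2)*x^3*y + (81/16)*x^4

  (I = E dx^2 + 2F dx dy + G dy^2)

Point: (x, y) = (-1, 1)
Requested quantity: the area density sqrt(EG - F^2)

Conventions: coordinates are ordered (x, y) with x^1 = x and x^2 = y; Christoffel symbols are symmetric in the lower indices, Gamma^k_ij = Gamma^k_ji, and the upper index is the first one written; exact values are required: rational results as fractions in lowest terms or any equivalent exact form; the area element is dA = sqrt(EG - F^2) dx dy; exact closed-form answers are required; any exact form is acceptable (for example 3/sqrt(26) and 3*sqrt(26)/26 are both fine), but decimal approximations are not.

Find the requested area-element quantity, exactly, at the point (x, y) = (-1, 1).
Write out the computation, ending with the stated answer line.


E = 10, F = -75/4, G = 641/16; EG - F^2 = 785/16

Answer: sqrt(EG - F^2) = sqrt(785)/4


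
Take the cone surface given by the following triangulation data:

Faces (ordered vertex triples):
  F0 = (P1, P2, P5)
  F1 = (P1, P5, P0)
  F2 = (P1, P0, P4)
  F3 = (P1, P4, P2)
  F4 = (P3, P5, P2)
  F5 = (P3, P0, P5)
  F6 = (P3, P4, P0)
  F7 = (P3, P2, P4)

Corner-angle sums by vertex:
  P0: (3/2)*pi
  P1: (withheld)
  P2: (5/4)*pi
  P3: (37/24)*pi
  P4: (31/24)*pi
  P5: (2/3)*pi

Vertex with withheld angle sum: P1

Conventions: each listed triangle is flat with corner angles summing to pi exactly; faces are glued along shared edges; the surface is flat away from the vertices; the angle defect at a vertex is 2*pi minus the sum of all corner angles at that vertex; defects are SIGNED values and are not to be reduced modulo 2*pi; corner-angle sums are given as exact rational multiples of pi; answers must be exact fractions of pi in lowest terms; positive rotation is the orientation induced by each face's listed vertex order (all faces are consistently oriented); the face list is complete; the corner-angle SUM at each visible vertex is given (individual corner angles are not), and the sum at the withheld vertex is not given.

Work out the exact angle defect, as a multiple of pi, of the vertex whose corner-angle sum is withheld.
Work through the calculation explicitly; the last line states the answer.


V = 6, E = 12, F = 8; chi = V - E + F = 2
Gauss-Bonnet: total defect = 2*pi*chi = 4*pi; visible defects sum to (15/4)*pi

Answer: defect(P1) = pi/4


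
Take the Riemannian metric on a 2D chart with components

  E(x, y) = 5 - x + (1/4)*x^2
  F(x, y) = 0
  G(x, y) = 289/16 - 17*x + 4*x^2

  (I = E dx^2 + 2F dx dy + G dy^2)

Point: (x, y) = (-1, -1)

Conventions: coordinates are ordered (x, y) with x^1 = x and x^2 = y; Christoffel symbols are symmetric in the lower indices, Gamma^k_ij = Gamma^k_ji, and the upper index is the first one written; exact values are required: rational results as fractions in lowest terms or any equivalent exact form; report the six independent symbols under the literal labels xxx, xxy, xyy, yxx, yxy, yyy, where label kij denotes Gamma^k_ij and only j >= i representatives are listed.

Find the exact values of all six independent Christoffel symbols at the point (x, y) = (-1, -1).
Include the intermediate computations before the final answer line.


E = 25/4, F = 0, G = 625/16 at the point
E_x = -3/2, E_y = 0, F_x = 0, F_y = 0, G_x = -25, G_y = 0
EG - F^2 = 15625/64;  g^inv = (64/15625) * [[625/16, 0], [0, 25/4]]
first-kind symbols [ij,l] = (1/2)(d_i g_jl + d_j g_il - d_l g_ij): [xx,x] = E_x/2 = -3/4, [xx,y] = F_x - E_y/2 = 0, [xy,x] = E_y/2 = 0, [xy,y] = G_x/2 = -25/2, [yy,x] = F_y - G_x/2 = 25/2, [yy,y] = G_y/2 = 0
Gamma^x_ij = (G*[ij,x] - F*[ij,y])/(EG - F^2), Gamma^y_ij = (E*[ij,y] - F*[ij,x])/(EG - F^2)

Answer: Gamma_xxx = -3/25, Gamma_xxy = 0, Gamma_xyy = 2, Gamma_yxx = 0, Gamma_yxy = -8/25, Gamma_yyy = 0


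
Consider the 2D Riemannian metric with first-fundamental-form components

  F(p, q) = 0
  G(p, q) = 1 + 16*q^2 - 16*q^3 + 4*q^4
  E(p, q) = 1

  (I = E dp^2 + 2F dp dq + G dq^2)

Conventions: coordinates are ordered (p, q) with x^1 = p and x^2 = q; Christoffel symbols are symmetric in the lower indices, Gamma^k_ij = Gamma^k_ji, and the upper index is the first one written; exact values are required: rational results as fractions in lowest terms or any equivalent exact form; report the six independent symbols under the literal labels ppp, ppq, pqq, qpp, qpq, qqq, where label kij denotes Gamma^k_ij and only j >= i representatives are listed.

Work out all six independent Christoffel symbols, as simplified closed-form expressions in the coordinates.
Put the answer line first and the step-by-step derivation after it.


Answer: Gamma_ppp = 0, Gamma_ppq = 0, Gamma_pqq = 0, Gamma_qpp = 0, Gamma_qpq = 0, Gamma_qqq = (8*q^3 - 24*q^2 + 16*q)/(4*q^4 - 16*q^3 + 16*q^2 + 1)

E = 1; F = 0; G = 1 + 16*q^2 - 16*q^3 + 4*q^4
Gamma^k_ij = (1/2) g^{kl} (d_i g_jl + d_j g_il - d_l g_ij), with g^inv = (1/(EG-F^2)) [[G, -F], [-F, E]]
first partials: E_p = 0, E_q = 0, F_p = 0, F_q = 0, G_p = 0, G_q = 32*q - 48*q^2 + 16*q^3
D = EG - F^2 = 1 + 16*q^2 - 16*q^3 + 4*q^4
expanded: Gamma^p_pp = (G E_p - 2F F_p + F E_q)/(2D), Gamma^p_pq = (G E_q - F G_p)/(2D), Gamma^p_qq = (2G F_q - G G_p - F G_q)/(2D), Gamma^q_pp = (2E F_p - E E_q - F E_p)/(2D), Gamma^q_pq = (E G_p - F E_q)/(2D), Gamma^q_qq = (E G_q - 2F F_q + F G_p)/(2D); substitute and cancel common factors


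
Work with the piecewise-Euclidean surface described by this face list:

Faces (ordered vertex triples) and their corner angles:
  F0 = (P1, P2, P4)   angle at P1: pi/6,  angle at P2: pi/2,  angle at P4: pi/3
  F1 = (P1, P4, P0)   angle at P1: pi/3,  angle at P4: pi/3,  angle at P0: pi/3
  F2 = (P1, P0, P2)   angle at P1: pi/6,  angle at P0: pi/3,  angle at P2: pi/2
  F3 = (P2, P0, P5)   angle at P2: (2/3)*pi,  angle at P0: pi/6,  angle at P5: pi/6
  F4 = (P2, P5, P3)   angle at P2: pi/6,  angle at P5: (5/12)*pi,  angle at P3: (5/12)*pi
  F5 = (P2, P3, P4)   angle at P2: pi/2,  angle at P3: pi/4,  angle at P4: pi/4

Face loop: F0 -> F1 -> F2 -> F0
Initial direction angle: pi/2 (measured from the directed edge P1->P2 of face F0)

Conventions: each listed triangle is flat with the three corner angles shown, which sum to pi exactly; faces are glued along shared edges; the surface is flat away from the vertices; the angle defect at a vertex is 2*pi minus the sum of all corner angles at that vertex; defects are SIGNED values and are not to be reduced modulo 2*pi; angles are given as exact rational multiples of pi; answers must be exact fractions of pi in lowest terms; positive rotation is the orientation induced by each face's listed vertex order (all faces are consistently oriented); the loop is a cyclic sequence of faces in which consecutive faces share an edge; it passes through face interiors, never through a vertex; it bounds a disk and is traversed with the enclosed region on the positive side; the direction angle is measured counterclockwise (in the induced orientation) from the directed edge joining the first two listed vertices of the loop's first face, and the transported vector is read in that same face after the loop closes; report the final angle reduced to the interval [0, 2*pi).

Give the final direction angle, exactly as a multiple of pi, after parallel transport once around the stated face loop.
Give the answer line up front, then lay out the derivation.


Answer: final direction angle = (11/6)*pi

enclosed vertex P1: corner angles sum to (2/3)*pi, defect = 2*pi - (2/3)*pi = (4/3)*pi
summing the enclosed defects onto the initial angle, mod 2*pi in the induced orientation:
final angle = pi/2 + (4/3)*pi = (11/6)*pi (mod 2*pi)


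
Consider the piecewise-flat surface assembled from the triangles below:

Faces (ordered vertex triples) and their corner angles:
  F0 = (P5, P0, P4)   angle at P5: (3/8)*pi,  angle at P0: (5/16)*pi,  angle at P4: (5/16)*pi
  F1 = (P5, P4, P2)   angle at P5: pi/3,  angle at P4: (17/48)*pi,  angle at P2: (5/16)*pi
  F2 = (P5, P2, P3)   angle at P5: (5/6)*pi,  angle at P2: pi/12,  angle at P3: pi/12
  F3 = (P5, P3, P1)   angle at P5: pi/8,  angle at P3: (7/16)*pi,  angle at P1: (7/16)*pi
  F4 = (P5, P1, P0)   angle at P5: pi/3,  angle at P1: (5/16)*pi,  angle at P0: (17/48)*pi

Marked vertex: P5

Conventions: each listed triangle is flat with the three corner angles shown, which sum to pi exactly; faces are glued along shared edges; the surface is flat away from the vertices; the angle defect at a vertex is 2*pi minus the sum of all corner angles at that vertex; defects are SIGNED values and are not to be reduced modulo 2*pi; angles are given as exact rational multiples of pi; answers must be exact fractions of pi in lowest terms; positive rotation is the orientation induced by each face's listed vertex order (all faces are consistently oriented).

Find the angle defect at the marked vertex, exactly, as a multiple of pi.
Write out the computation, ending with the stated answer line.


Sum of corner angles at P5: 2*pi
defect = 2*pi - 2*pi

Answer: defect(P5) = 0


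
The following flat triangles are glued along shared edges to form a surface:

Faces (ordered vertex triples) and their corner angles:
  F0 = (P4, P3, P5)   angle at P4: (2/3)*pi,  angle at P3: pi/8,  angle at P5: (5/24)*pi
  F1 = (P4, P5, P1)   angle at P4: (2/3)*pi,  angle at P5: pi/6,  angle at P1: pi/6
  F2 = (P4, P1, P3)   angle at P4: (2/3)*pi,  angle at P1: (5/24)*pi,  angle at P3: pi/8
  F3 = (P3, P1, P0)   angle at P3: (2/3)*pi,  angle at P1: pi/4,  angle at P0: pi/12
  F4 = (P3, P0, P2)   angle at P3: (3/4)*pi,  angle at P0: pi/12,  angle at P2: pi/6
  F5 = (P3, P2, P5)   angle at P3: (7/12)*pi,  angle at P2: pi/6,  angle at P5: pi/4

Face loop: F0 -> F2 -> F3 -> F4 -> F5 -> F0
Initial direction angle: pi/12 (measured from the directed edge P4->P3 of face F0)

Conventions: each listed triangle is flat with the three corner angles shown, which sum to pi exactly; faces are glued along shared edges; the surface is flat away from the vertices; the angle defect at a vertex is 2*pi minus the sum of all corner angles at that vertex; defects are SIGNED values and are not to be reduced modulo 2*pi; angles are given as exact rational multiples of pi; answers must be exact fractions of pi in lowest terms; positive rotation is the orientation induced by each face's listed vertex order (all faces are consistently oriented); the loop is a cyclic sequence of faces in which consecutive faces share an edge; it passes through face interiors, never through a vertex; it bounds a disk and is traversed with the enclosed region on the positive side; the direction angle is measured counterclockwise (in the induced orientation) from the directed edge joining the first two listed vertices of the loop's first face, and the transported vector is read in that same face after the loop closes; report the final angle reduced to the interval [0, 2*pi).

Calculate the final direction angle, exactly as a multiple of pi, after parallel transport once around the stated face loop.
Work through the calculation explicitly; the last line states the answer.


enclosed vertex P3: corner angles sum to (9/4)*pi, defect = 2*pi - (9/4)*pi = -pi/4
holonomy = initial angle + sum of enclosed defects (mod 2*pi), positive in the induced orientation
final angle = pi/12 - pi/4 = (11/6)*pi (mod 2*pi)

Answer: final direction angle = (11/6)*pi


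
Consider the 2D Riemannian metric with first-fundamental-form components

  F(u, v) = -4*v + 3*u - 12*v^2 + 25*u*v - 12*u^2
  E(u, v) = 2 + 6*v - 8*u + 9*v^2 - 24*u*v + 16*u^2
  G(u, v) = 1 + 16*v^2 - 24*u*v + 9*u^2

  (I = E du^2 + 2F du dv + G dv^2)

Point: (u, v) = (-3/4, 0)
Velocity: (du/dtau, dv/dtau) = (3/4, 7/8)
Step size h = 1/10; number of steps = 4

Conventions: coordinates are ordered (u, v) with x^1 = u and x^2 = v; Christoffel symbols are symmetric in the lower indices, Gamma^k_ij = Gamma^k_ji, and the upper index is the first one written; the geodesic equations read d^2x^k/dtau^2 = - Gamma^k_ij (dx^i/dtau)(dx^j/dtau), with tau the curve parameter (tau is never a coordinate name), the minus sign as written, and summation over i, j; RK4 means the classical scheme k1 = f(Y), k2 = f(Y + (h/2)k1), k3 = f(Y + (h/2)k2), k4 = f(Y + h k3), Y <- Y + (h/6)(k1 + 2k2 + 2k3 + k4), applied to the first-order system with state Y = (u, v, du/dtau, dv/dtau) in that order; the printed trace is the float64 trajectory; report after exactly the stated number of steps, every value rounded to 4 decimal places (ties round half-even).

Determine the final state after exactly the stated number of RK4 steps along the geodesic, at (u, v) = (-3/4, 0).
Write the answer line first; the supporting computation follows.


Answer: u = -0.4307, v = 0.3382, du/dtau = 0.8456, dv/dtau = 0.8143

f(Y) = (du/dtau, dv/dtau, -Gamma^u_ij Y'^i Y'^j, -Gamma^v_ij Y'^i Y'^j) with the Gammas evaluated at the stage position; h = 0.100000; intermediate values shown to 6 dp
step 0: u = -0.7500, v = 0.0000, du/dtau = 0.7500, dv/dtau = 0.8750
step 1:
  k1: at (u, v) = (-0.750000, 0.000000), (du/dtau, dv/dtau) = (0.750000, 0.875000); Gamma_uuu = -0.725212, Gamma_uuv = 0.543909, Gamma_uvv = -0.725212, Gamma_vuu = 0.407932, Gamma_vuv = -0.305949, Gamma_vvv = 0.407932; k1 = (0.750000, 0.875000, 0.249292, -0.140227)
  k2: at (u, v) = (-0.712500, 0.043750), (du/dtau, dv/dtau) = (0.762465, 0.867989); Gamma_uuu = -0.717407, Gamma_uuv = 0.538055, Gamma_uvv = -0.717407, Gamma_vuu = 0.416704, Gamma_vuv = -0.312528, Gamma_vvv = 0.416704; k2 = (0.762465, 0.867989, 0.245382, -0.142530)
  k3: at (u, v) = (-0.711877, 0.043399), (du/dtau, dv/dtau) = (0.762269, 0.867874); Gamma_uuu = -0.718170, Gamma_uuv = 0.538627, Gamma_uvv = -0.718170, Gamma_vuu = 0.416928, Gamma_vuv = -0.312696, Gamma_vvv = 0.416928; k3 = (0.762269, 0.867874, 0.245563, -0.142560)
  k4: at (u, v) = (-0.673773, 0.086787), (du/dtau, dv/dtau) = (0.774556, 0.860744); Gamma_uuu = -0.710925, Gamma_uuv = 0.533194, Gamma_uvv = -0.710925, Gamma_vuu = 0.425691, Gamma_vuv = -0.319269, Gamma_vvv = 0.425691; k4 = (0.774556, 0.860744, 0.242266, -0.145065)
  Y <- Y + (h/6)(k1 + 2k2 + 2k3 + k4): u = -0.6738, v = 0.0868, du/dtau = 0.7746, dv/dtau = 0.8607
step 2:
  k1: at (u, v) = (-0.673766, 0.086791), (du/dtau, dv/dtau) = (0.774557, 0.860742); Gamma_uuu = -0.710927, Gamma_uuv = 0.533195, Gamma_uvv = -0.710927, Gamma_vuu = 0.425693, Gamma_vuv = -0.319270, Gamma_vvv = 0.425693; k1 = (0.774557, 0.860742, 0.242266, -0.145066)
  k2: at (u, v) = (-0.635038, 0.129828), (du/dtau, dv/dtau) = (0.786671, 0.853489); Gamma_uuu = -0.704239, Gamma_uuv = 0.528179, Gamma_uvv = -0.704239, Gamma_vuu = 0.434487, Gamma_vuv = -0.325865, Gamma_vvv = 0.434487; k2 = (0.786671, 0.853489, 0.239562, -0.147800)
  k3: at (u, v) = (-0.634433, 0.129466), (du/dtau, dv/dtau) = (0.786536, 0.853352); Gamma_uuu = -0.704981, Gamma_uuv = 0.528736, Gamma_uvv = -0.704981, Gamma_vuu = 0.434747, Gamma_vuv = -0.326060, Gamma_vvv = 0.434747; k3 = (0.786536, 0.853352, 0.239736, -0.147840)
  k4: at (u, v) = (-0.595113, 0.172126), (du/dtau, dv/dtau) = (0.798531, 0.845958); Gamma_uuu = -0.698820, Gamma_uuv = 0.524115, Gamma_uvv = -0.698820, Gamma_vuu = 0.443636, Gamma_vuv = -0.332727, Gamma_vvv = 0.443636; k4 = (0.798531, 0.845958, 0.237607, -0.150841)
  Y <- Y + (h/6)(k1 + 2k2 + 2k3 + k4): u = -0.5951, v = 0.1721, du/dtau = 0.7985, dv/dtau = 0.8460
step 3:
  k1: at (u, v) = (-0.595108, 0.172131), (du/dtau, dv/dtau) = (0.798532, 0.845956); Gamma_uuu = -0.698820, Gamma_uuv = 0.524115, Gamma_uvv = -0.698820, Gamma_vuu = 0.443637, Gamma_vuv = -0.332728, Gamma_vvv = 0.443637; k1 = (0.798532, 0.845956, 0.237606, -0.150841)
  k2: at (u, v) = (-0.555181, 0.214429), (du/dtau, dv/dtau) = (0.810412, 0.838414); Gamma_uuu = -0.693177, Gamma_uuv = 0.519882, Gamma_uvv = -0.693177, Gamma_vuu = 0.452655, Gamma_vuv = -0.339491, Gamma_vvv = 0.452655; k2 = (0.810412, 0.838414, 0.236037, -0.154136)
  k3: at (u, v) = (-0.554587, 0.214052), (du/dtau, dv/dtau) = (0.810334, 0.838249); Gamma_uuu = -0.693907, Gamma_uuv = 0.520430, Gamma_uvv = -0.693907, Gamma_vuu = 0.452952, Gamma_vuv = -0.339714, Gamma_vvv = 0.452952; k3 = (0.810334, 0.838249, 0.236213, -0.154189)
  k4: at (u, v) = (-0.514075, 0.255956), (du/dtau, dv/dtau) = (0.822153, 0.830537); Gamma_uuu = -0.688765, Gamma_uuv = 0.516574, Gamma_uvv = -0.688765, Gamma_vuu = 0.462167, Gamma_vuv = -0.346625, Gamma_vvv = 0.462167; k4 = (0.822153, 0.830537, 0.235202, -0.157823)
  Y <- Y + (h/6)(k1 + 2k2 + 2k3 + k4): u = -0.5141, v = 0.2560, du/dtau = 0.8222, dv/dtau = 0.8305
step 4:
  k1: at (u, v) = (-0.514072, 0.255961), (du/dtau, dv/dtau) = (0.822154, 0.830534); Gamma_uuu = -0.688762, Gamma_uuv = 0.516572, Gamma_uvv = -0.688762, Gamma_vuu = 0.462167, Gamma_vuv = -0.346625, Gamma_vvv = 0.462167; k1 = (0.822154, 0.830534, 0.235201, -0.157822)
  k2: at (u, v) = (-0.472964, 0.297488), (du/dtau, dv/dtau) = (0.833914, 0.822643); Gamma_uuu = -0.684105, Gamma_uuv = 0.513079, Gamma_uvv = -0.684105, Gamma_vuu = 0.471610, Gamma_vuv = -0.353707, Gamma_vvv = 0.471610; k2 = (0.833914, 0.822643, 0.234739, -0.161825)
  k3: at (u, v) = (-0.472376, 0.297093), (du/dtau, dv/dtau) = (0.833891, 0.822443); Gamma_uuu = -0.684833, Gamma_uuv = 0.513625, Gamma_uvv = -0.684833, Gamma_vuu = 0.471948, Gamma_vuv = -0.353961, Gamma_vvv = 0.471948; k3 = (0.833891, 0.822443, 0.234928, -0.161899)
  k4: at (u, v) = (-0.430683, 0.338205), (du/dtau, dv/dtau) = (0.845647, 0.814344); Gamma_uuu = -0.680659, Gamma_uuv = 0.510495, Gamma_uvv = -0.680659, Gamma_vuu = 0.481693, Gamma_vuv = -0.361270, Gamma_vvv = 0.481693; k4 = (0.845647, 0.814344, 0.235034, -0.166330)
  Y <- Y + (h/6)(k1 + 2k2 + 2k3 + k4): u = -0.4307, v = 0.3382, du/dtau = 0.8456, dv/dtau = 0.8143


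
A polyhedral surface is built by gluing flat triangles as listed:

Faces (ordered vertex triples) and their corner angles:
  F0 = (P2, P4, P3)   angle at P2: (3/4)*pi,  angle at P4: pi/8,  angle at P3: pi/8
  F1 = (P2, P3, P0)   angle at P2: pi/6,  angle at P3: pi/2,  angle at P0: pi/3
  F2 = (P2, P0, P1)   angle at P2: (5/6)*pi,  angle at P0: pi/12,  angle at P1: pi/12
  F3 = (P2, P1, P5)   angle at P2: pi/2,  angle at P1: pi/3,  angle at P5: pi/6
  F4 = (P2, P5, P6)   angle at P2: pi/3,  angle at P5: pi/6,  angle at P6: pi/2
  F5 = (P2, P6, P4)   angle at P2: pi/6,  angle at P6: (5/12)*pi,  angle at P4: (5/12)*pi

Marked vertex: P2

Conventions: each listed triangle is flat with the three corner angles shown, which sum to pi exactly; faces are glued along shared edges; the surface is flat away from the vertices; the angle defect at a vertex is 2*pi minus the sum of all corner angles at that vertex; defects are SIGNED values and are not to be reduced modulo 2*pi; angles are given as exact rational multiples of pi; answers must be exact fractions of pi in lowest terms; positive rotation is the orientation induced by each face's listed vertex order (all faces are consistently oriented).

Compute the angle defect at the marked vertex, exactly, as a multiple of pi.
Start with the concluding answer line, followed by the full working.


Answer: defect(P2) = (-3/4)*pi

Sum of corner angles at P2: (11/4)*pi
defect = 2*pi - (11/4)*pi


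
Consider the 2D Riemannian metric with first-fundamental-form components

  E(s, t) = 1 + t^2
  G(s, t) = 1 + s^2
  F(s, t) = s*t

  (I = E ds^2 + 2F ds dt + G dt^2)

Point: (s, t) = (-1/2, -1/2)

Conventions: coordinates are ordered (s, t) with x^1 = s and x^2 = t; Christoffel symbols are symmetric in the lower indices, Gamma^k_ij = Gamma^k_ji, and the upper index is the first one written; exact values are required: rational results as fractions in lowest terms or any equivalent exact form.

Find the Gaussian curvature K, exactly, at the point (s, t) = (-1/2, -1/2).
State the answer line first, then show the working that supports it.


Answer: K = -4/9

E = 5/4, F = 1/4, G = 5/4, EG - F^2 = 3/2 at the point
E_s = 0, E_t = -1, F_s = -1/2, F_t = -1/2, G_s = -1, G_t = 0
E_tt = 2, F_st = 1, G_ss = 2
Evaluate Brioschi's two determinant matrices M1, M2 and divide by (EG - F^2)^2.
M1 = [[-E_tt/2 + F_st - G_ss/2, E_s/2, F_s - E_t/2], [F_t - G_s/2, E, F], [G_t/2, F, G]] = [[-1, 0, 0], [0, 5/4, 1/4], [0, 1/4, 5/4]]; det M1 = -3/2
M2 = [[0, E_t/2, G_s/2], [E_t/2, E, F], [G_s/2, F, G]] = [[0, -1/2, -1/2], [-1/2, 5/4, 1/4], [-1/2, 1/4, 5/4]]; det M2 = -1/2
det M1 - det M2 = -1; K = -1 / (3/2)^2 = -4/9


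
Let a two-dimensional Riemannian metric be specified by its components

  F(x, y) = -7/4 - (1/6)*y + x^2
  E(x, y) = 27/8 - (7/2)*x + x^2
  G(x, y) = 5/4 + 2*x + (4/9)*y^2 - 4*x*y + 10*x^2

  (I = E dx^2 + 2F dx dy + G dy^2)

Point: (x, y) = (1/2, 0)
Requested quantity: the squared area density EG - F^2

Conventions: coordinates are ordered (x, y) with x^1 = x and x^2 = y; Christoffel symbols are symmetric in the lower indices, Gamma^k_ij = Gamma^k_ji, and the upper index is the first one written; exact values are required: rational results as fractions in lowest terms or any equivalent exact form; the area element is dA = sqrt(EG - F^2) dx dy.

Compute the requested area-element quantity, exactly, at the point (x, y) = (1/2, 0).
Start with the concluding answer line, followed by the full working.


Answer: EG - F^2 = 213/32

E = 15/8, F = -3/2, G = 19/4; EG - F^2 = 213/32


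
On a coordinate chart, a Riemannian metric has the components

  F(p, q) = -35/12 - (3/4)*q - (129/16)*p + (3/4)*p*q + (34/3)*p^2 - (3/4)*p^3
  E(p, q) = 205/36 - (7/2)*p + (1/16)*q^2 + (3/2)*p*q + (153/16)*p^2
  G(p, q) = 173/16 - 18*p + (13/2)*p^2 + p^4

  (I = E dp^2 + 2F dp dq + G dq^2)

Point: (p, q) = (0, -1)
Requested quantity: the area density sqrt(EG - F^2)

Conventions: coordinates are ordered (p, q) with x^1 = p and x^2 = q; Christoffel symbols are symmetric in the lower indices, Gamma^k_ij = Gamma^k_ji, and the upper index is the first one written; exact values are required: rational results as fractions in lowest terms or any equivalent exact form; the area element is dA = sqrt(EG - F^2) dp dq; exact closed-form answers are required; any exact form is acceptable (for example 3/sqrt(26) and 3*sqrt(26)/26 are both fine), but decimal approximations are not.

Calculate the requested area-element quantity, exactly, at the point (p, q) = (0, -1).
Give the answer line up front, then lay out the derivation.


Answer: sqrt(EG - F^2) = sqrt(132601)/48

E = 829/144, F = -13/6, G = 173/16; EG - F^2 = 132601/2304


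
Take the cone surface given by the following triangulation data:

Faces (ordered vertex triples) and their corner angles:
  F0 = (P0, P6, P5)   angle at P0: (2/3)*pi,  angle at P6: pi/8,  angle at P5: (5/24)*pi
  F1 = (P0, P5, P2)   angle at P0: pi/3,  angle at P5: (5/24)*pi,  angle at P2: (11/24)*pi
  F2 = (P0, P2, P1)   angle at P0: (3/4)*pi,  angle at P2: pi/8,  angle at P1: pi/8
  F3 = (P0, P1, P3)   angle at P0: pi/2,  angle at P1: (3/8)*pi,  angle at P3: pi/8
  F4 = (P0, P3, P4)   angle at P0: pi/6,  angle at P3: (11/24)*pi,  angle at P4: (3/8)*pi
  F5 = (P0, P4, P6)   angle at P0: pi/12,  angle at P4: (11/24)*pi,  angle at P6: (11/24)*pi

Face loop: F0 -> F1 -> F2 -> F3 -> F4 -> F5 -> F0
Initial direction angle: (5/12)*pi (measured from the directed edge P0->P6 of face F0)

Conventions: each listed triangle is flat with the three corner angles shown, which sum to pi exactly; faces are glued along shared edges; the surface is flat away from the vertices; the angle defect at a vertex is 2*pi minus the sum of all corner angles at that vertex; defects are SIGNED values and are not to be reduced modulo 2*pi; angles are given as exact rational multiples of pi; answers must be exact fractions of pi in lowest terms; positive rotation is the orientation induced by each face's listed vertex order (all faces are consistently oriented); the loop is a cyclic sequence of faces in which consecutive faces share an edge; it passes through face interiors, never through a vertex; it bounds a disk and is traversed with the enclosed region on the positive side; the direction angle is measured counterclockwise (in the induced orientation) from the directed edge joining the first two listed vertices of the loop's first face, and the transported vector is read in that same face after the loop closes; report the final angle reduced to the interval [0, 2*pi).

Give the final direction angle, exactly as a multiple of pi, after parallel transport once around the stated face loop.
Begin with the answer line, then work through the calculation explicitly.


Answer: final direction angle = (23/12)*pi

enclosed vertex P0: corner angles sum to (5/2)*pi, defect = 2*pi - (5/2)*pi = -pi/2
holonomy = initial angle + sum of enclosed defects (mod 2*pi), positive in the induced orientation
final angle = (5/12)*pi - pi/2 = (23/12)*pi (mod 2*pi)


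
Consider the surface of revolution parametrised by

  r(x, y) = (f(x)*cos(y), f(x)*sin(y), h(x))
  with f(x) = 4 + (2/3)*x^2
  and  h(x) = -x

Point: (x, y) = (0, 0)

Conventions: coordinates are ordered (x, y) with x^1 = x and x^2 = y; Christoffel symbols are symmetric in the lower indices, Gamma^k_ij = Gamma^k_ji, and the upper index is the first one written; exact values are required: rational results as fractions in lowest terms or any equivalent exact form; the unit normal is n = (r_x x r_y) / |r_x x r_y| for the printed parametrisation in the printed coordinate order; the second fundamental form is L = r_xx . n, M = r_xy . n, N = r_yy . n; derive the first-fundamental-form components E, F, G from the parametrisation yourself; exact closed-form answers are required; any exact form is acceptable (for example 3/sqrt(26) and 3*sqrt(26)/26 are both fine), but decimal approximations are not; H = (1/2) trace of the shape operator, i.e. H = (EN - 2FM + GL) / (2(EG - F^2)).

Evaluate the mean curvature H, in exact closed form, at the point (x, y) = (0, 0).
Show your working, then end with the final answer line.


f = 4, f' = 0, f'' = 4/3, h' = -1, h'' = 0
E = 1, F = 0, G = 16; answer radicand W^2 = 1
unnormalised second-form numerators: l = 4/3, m = 0, n = -4; L = l/sqrt(1), and similarly M = m/sqrt(W^2), N = n/sqrt(W^2)
H = (E*n - 2*F*m + G*l) / (2*(EG - F^2)*sqrt(W^2)); E*n - 2*F*m + G*l = 52/3, EG - F^2 = 16, so H = (13/24)/sqrt(1)

Answer: H = 13/24


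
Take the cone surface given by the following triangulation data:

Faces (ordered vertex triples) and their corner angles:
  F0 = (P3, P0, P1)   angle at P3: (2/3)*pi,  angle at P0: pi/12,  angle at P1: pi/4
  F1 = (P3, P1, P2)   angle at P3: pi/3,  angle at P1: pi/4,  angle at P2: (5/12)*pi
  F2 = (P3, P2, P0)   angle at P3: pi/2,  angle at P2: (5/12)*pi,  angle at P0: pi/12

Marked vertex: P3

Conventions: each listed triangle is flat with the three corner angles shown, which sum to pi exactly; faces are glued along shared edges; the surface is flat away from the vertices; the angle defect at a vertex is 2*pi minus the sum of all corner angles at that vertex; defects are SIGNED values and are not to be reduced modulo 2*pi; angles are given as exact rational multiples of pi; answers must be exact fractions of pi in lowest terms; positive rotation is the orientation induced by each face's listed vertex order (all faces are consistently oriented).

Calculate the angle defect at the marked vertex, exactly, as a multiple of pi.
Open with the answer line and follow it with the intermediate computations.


Answer: defect(P3) = pi/2

Sum of corner angles at P3: (3/2)*pi
defect = 2*pi - (3/2)*pi


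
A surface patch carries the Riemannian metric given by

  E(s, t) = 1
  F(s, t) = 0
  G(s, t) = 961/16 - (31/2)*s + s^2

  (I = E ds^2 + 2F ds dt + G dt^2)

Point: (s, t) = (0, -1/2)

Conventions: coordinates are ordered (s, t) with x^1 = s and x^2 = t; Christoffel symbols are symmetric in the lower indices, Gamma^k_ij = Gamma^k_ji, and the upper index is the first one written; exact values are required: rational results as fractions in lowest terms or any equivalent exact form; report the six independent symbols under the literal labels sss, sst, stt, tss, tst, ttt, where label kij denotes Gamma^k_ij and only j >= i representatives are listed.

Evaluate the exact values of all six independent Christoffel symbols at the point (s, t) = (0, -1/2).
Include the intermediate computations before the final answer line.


E = 1, F = 0, G = 961/16 at the point
E_s = 0, E_t = 0, F_s = 0, F_t = 0, G_s = -31/2, G_t = 0
EG - F^2 = 961/16;  g^inv = (16/961) * [[961/16, 0], [0, 1]]
first-kind symbols [ij,l] = (1/2)(d_i g_jl + d_j g_il - d_l g_ij): [ss,s] = E_s/2 = 0, [ss,t] = F_s - E_t/2 = 0, [st,s] = E_t/2 = 0, [st,t] = G_s/2 = -31/4, [tt,s] = F_t - G_s/2 = 31/4, [tt,t] = G_t/2 = 0
Gamma^s_ij = (G*[ij,s] - F*[ij,t])/(EG - F^2), Gamma^t_ij = (E*[ij,t] - F*[ij,s])/(EG - F^2)

Answer: Gamma_sss = 0, Gamma_sst = 0, Gamma_stt = 31/4, Gamma_tss = 0, Gamma_tst = -4/31, Gamma_ttt = 0


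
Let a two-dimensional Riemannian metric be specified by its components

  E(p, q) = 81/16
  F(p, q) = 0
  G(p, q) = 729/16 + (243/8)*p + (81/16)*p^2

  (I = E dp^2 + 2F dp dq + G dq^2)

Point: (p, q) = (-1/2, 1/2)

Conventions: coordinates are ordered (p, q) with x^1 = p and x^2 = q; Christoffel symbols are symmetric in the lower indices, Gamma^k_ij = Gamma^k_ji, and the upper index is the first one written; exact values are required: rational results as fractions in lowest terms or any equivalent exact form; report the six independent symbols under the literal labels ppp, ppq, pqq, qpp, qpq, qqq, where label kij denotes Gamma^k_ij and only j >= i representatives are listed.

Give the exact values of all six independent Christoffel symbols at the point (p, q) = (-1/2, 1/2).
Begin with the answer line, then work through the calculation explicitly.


Answer: Gamma_ppp = 0, Gamma_ppq = 0, Gamma_pqq = -5/2, Gamma_qpp = 0, Gamma_qpq = 2/5, Gamma_qqq = 0

E = 81/16, F = 0, G = 2025/64 at the point
E_p = 0, E_q = 0, F_p = 0, F_q = 0, G_p = 405/16, G_q = 0
EG - F^2 = 164025/1024;  g^inv = (1024/164025) * [[2025/64, 0], [0, 81/16]]
first-kind symbols [ij,l] = (1/2)(d_i g_jl + d_j g_il - d_l g_ij): [pp,p] = E_p/2 = 0, [pp,q] = F_p - E_q/2 = 0, [pq,p] = E_q/2 = 0, [pq,q] = G_p/2 = 405/32, [qq,p] = F_q - G_p/2 = -405/32, [qq,q] = G_q/2 = 0
Gamma^p_ij = (G*[ij,p] - F*[ij,q])/(EG - F^2), Gamma^q_ij = (E*[ij,q] - F*[ij,p])/(EG - F^2)


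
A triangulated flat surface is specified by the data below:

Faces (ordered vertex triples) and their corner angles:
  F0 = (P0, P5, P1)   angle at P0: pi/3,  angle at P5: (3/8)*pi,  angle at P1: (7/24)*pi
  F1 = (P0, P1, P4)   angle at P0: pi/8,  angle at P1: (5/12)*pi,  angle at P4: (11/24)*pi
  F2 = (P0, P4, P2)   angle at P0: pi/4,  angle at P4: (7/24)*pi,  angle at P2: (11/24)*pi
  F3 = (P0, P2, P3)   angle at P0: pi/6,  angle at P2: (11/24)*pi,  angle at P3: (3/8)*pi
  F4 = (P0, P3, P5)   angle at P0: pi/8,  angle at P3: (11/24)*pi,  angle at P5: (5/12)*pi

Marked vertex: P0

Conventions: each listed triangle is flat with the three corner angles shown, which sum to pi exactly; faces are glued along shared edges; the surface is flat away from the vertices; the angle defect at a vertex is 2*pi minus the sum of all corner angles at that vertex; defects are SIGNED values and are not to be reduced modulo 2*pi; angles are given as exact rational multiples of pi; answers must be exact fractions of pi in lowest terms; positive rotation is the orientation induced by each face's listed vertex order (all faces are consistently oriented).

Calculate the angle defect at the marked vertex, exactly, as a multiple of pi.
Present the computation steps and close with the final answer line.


Sum of corner angles at P0: pi
defect = 2*pi - pi

Answer: defect(P0) = pi


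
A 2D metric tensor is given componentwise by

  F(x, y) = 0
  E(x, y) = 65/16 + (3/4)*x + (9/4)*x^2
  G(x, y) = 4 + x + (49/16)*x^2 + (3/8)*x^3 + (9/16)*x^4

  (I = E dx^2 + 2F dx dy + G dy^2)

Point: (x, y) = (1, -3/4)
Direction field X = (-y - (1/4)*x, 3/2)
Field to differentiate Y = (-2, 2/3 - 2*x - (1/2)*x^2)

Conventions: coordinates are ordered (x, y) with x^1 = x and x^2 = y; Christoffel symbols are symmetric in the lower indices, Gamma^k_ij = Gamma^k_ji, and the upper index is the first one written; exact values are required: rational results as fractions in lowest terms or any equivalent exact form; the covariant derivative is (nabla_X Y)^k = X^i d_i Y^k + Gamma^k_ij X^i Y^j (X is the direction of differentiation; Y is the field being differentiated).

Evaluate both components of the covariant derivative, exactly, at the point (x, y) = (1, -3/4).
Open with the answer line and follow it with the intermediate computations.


Answer: (nabla_X Y)^x = 189/113, (nabla_X Y)^y = -545/144

E = 113/16, F = 0, G = 9 at the point
E_x = 21/4, E_y = 0, F_x = 0, F_y = 0, G_x = 21/2, G_y = 0
EG - F^2 = 1017/16;  g^inv = (16/1017) * [[9, 0], [0, 113/16]]
first-kind symbols [ij,l] = (1/2)(d_i g_jl + d_j g_il - d_l g_ij): [xx,x] = E_x/2 = 21/8, [xx,y] = F_x - E_y/2 = 0, [xy,x] = E_y/2 = 0, [xy,y] = G_x/2 = 21/4, [yy,x] = F_y - G_x/2 = -21/4, [yy,y] = G_y/2 = 0
Gamma^x_ij = (G*[ij,x] - F*[ij,y])/(EG - F^2), Gamma^y_ij = (E*[ij,y] - F*[ij,x])/(EG - F^2)
Gamma_xxx = 42/113, Gamma_xxy = 0, Gamma_xyy = -84/113, Gamma_yxx = 0, Gamma_yxy = 7/12, Gamma_yyy = 0
X = (1/2, 3/2), Y = (-2, -11/6) at the point


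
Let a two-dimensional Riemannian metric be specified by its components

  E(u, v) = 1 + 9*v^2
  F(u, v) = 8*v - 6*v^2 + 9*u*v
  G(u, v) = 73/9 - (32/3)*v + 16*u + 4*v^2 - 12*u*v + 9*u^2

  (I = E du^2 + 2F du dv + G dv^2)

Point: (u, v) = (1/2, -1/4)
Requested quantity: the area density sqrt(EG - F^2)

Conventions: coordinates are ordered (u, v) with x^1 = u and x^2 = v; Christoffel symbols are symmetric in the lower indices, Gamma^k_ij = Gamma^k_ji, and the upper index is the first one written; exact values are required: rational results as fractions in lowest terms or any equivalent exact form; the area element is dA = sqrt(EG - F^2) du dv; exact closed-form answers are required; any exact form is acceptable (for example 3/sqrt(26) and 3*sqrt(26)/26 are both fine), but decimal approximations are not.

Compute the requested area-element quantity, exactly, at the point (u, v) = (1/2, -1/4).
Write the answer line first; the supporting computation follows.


Answer: sqrt(EG - F^2) = sqrt(3361)/12

E = 25/16, F = -7/2, G = 205/9; EG - F^2 = 3361/144


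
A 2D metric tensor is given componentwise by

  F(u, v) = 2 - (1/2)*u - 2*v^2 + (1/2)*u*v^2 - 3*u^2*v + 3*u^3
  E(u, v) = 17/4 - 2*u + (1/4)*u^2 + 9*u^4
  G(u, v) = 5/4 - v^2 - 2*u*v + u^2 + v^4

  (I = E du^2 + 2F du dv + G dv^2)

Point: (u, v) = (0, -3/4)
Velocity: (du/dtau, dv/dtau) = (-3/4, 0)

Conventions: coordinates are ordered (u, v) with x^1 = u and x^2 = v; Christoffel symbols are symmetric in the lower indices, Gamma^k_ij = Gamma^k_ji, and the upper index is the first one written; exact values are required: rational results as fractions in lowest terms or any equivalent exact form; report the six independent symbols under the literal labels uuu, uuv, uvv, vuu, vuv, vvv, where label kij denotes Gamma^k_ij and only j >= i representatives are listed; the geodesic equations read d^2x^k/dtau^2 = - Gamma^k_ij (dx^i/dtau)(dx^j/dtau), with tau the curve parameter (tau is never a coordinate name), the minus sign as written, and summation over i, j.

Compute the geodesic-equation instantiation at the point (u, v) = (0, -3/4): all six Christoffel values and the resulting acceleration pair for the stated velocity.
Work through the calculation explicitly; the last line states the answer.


E = 17/4, F = 7/8, G = 257/256 at the point
E_u = -2, E_v = 0, F_u = -7/32, F_v = 3, G_u = 3/2, G_v = -3/16
EG - F^2 = 3585/1024;  g^inv = (1024/3585) * [[257/256, -7/8], [-7/8, 17/4]]
first-kind symbols [ij,l] = (1/2)(d_i g_jl + d_j g_il - d_l g_ij): [uu,u] = E_u/2 = -1, [uu,v] = F_u - E_v/2 = -7/32, [uv,u] = E_v/2 = 0, [uv,v] = G_u/2 = 3/4, [vv,u] = F_v - G_u/2 = 9/4, [vv,v] = G_v/2 = -3/32
Gamma^u_ij = (G*[ij,u] - F*[ij,v])/(EG - F^2), Gamma^v_ij = (E*[ij,v] - F*[ij,u])/(EG - F^2)
Gamma_uuu = -832/3585, Gamma_uuv = -224/1195, Gamma_uvv = 799/1195, Gamma_vuu = -56/3585, Gamma_vuv = 1088/1195, Gamma_vvv = -808/1195
d^2u/dtau^2 = -(Gamma_uuu*(-3/4)^2 + 2*Gamma_uuv*(-3/4)*(0) + Gamma_uvv*(0)^2) = 156/1195
d^2v/dtau^2 = -(Gamma_vuu*(-3/4)^2 + 2*Gamma_vuv*(-3/4)*(0) + Gamma_vvv*(0)^2) = 21/2390

Answer: Gamma_uuu = -832/3585, Gamma_uuv = -224/1195, Gamma_uvv = 799/1195, Gamma_vuu = -56/3585, Gamma_vuv = 1088/1195, Gamma_vvv = -808/1195; accelerations (d^2u/dtau^2, d^2v/dtau^2) = (156/1195, 21/2390)


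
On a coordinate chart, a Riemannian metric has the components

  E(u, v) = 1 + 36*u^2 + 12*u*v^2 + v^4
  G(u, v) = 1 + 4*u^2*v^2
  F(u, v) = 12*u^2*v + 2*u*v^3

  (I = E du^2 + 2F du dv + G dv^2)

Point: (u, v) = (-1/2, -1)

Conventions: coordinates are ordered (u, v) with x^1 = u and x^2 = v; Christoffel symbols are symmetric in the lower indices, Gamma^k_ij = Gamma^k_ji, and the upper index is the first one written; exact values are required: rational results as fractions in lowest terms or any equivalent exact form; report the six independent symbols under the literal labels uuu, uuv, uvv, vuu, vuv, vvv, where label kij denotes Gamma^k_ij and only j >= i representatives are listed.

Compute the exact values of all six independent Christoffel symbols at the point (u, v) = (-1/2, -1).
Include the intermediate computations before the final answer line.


E = 5, F = -2, G = 2 at the point
E_u = -24, E_v = 8, F_u = 10, F_v = 0, G_u = -4, G_v = -2
EG - F^2 = 6;  g^inv = (1/6) * [[2, 2], [2, 5]]
first-kind symbols [ij,l] = (1/2)(d_i g_jl + d_j g_il - d_l g_ij): [uu,u] = E_u/2 = -12, [uu,v] = F_u - E_v/2 = 6, [uv,u] = E_v/2 = 4, [uv,v] = G_u/2 = -2, [vv,u] = F_v - G_u/2 = 2, [vv,v] = G_v/2 = -1
Gamma^u_ij = (G*[ij,u] - F*[ij,v])/(EG - F^2), Gamma^v_ij = (E*[ij,v] - F*[ij,u])/(EG - F^2)

Answer: Gamma_uuu = -2, Gamma_uuv = 2/3, Gamma_uvv = 1/3, Gamma_vuu = 1, Gamma_vuv = -1/3, Gamma_vvv = -1/6
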